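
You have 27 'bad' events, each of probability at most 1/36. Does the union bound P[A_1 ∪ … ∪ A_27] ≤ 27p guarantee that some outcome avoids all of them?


Union bound: P[∪_{i=1}^{27} A_i] ≤ Σ_i P[A_i] ≤ 27·p = 27·(1/36) = 3/4.
Numerically: 3/4 ≈ 0.750.
Is 3/4 < 1? YES.
Since P[∪ A_i] ≤ 3/4 < 1, the complement has P[∩ A_i^c] ≥ 1 − 3/4 = 1/4 > 0, so some outcome avoids every A_i.

27·p = 3/4 ≈ 0.750; existence CERTIFIED by the union bound.


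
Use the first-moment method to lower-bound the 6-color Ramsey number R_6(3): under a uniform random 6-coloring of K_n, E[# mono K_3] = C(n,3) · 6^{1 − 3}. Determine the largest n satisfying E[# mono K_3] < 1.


We need C(n, 3) · 6^{1 − 3} < 1, i.e. C(n, 3) < 6^{3 − 1} = 36.
Check values of n near the boundary:
  n = 3: C(3, 3) = 1; 1 < 36? YES
  n = 4: C(4, 3) = 4; 4 < 36? YES
  n = 5: C(5, 3) = 10; 10 < 36? YES
  n = 6: C(6, 3) = 20; 20 < 36? YES
  n = 7: C(7, 3) = 35; 35 < 36? YES
  n = 8: C(8, 3) = 56; 56 < 36? NO
  n = 9: C(9, 3) = 84; 84 < 36? NO
  n = 10: C(10, 3) = 120; 120 < 36? NO
The largest n with C(n, 3) < 36 is n = 7 (where E[X] = 35/36 ≈ 0.97222). Hence R_6(3) > 7, i.e. R_6(3) ≥ 8.

Largest n = 7; hence R_6(3) > 7.


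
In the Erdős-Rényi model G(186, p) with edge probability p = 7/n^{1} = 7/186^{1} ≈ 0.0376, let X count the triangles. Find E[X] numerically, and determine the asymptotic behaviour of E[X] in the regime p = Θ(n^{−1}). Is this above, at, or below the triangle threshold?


Number of potential triangles: C(186, 3) = 1055240.
Each occurs with probability p³ ≈ (0.0376)³ ≈ 5.33034e-05.
By linearity: E[X] = C(186, 3)·p³ ≈ 1055240 · 5.33034e-05 ≈ 56.248.
Here α = 1, so p = 7/n is exactly at the triangle threshold p ~ 1/n. Asymptotically E[X] → c³/6 = 7³/6 = 343/6 ≈ 57.167, a bounded constant. In this regime the triangle count is asymptotically Poisson(c³/6).

E[X] ≈ 56.248; in regime p = Θ(1/n^{1}) E[X] stays bounded (at the triangle threshold p ~ 1/n).


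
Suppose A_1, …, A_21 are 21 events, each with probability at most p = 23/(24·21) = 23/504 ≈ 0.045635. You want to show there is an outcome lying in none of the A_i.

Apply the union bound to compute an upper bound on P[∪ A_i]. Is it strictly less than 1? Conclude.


Union bound: P[∪_{i=1}^{21} A_i] ≤ Σ_i P[A_i] ≤ 21·p = 21·(23/504) = 23/24.
Numerically: 23/24 ≈ 0.958333.
Is 23/24 < 1? YES.
Since P[∪ A_i] ≤ 23/24 < 1, the complement has P[∩ A_i^c] ≥ 1 − 23/24 = 1/24 > 0, so some outcome avoids every A_i.

21·p = 23/24 ≈ 0.958333; existence CERTIFIED by the union bound.


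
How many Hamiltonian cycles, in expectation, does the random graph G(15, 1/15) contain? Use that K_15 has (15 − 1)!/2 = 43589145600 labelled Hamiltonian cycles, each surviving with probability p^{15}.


K_15 has (15 − 1)!/2 = 43589145600 labelled Hamiltonian cycles.
For each such Hamiltonian cycle H, let X_H = 1 if all 15 edges of H are present in G. Then P[X_H = 1] = p^{15} = (1/15)^{15} = 1/437893890380859375.
By linearity of expectation: E[X] = Σ_H E[X_H] = 43589145600 · p^{15} = 43589145600 · 1/437893890380859375 = 7175168/72081298828125.
Numerically: E[X] ≈ 9.9543e-08.

E[X] = 43589145600 · (1/15)^{15} = 7175168/72081298828125 ≈ 9.9543e-08.


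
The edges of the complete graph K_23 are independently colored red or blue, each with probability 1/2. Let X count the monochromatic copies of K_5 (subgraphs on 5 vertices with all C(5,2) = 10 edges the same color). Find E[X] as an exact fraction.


Let X = Σ_S X_S over the C(23, 5) = 33649 subsets S of size 5, where X_S = 1 if the K_5 on S is monochromatic.
For a fixed S, the K_5 on S has C(5, 2) = 10 edges. P[all 10 edges red] = (1/2)^10, and likewise for blue, so P[monochromatic] = 2·(1/2)^10 = 2^{1 − 10} = 1/512.
Summing: E[X] = C(23, 5) · 2^{1 − 10} = 33649 · 1/512 = 33649/512.
Numerically: E[X] ≈ 65.7207.

E[X] = C(23,5)·2^(1−C(5,2)) = 33649/512 ≈ 65.7207.


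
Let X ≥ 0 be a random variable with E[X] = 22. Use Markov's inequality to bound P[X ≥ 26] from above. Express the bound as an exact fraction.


μ = E[X] = 22, a = 26.
Markov: P[X ≥ 26] ≤ μ/a = (22)/26 = 11/13.
Numerically: ≈ 0.84615.
(Since a = 26 > μ = 22.00000, the bound 11/13 is < 1 and informative.)

P[X ≥ 26] ≤ 11/13 ≈ 0.84615.


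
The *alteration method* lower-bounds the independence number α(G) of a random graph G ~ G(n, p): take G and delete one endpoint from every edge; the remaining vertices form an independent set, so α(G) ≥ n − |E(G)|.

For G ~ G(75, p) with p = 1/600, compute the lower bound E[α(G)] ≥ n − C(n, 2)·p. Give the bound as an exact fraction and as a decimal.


E[|E(G)|] = C(75, 2)·p = 2775 · (1/600) = 37/8.
E[α(G)] ≥ n − E[|E(G)|] = 75 − 37/8 = 563/8.
Numerically: ≈ 70.375.
(This is only a lower bound; the true E[α(G)] may be larger.)

E[α(G)] ≥ 563/8 ≈ 70.375.


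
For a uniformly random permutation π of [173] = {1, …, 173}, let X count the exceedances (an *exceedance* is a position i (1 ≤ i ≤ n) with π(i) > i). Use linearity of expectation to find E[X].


Write X = Σ_{i=1}^{173} X_i, where X_i = 1_{π(i) > i}.
For each fixed i, π(i) is uniform over {1, …, 173} (marginal of a uniform permutation), so P[π(i) > i] = (n − i)/n. Summing: Σ_{i=1}^{173} (n − i)/n = (0 + 1 + … + 172)/173 = 173(173 − 1)/(2·173) = (173 − 1)/2.
Hence E[X] = Σ_{i=1}^{173} (173 − i)/173 = 86 ≈ 86.00000.

E[X] = 86 = 86.00000.


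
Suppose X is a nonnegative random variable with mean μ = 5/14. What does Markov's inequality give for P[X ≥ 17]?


μ = E[X] = 5/14, a = 17.
Markov: P[X ≥ 17] ≤ μ/a = (5/14)/17 = 5/238.
Numerically: ≈ 0.021008.
(Since a = 17 > μ = 0.357143, the bound 5/238 is < 1 and informative.)

P[X ≥ 17] ≤ 5/238 ≈ 0.021008.


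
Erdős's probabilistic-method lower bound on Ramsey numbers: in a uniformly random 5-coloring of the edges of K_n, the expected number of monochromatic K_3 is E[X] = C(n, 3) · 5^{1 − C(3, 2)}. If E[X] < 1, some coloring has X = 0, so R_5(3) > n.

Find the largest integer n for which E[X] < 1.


We need C(n, 3) · 5^{1 − 3} < 1, i.e. C(n, 3) < 5^{3 − 1} = 25.
Check values of n near the boundary:
  n = 3: C(3, 3) = 1; 1 < 25? YES
  n = 4: C(4, 3) = 4; 4 < 25? YES
  n = 5: C(5, 3) = 10; 10 < 25? YES
  n = 6: C(6, 3) = 20; 20 < 25? YES
  n = 7: C(7, 3) = 35; 35 < 25? NO
  n = 8: C(8, 3) = 56; 56 < 25? NO
  n = 9: C(9, 3) = 84; 84 < 25? NO
The largest n with C(n, 3) < 25 is n = 6 (where E[X] = 4/5 ≈ 0.8000000). Hence R_5(3) > 6, i.e. R_5(3) ≥ 7.

Largest n = 6; hence R_5(3) > 6.


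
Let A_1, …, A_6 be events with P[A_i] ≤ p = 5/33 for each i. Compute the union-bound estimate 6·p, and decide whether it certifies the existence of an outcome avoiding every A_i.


Union bound: P[∪_{i=1}^{6} A_i] ≤ Σ_i P[A_i] ≤ 6·p = 6·(5/33) = 10/11.
Numerically: 10/11 ≈ 0.9090909.
Is 10/11 < 1? YES.
Since P[∪ A_i] ≤ 10/11 < 1, the complement has P[∩ A_i^c] ≥ 1 − 10/11 = 1/11 > 0, so some outcome avoids every A_i.

6·p = 10/11 ≈ 0.9090909; existence CERTIFIED by the union bound.


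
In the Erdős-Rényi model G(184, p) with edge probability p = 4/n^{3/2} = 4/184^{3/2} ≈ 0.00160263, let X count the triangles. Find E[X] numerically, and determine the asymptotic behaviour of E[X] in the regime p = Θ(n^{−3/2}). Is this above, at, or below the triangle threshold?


Number of potential triangles: C(184, 3) = 1021384.
Each occurs with probability p³ ≈ (0.00160263)³ ≈ 4.11623130e-09.
By linearity: E[X] = C(184, 3)·p³ ≈ 1021384 · 4.11623130e-09 ≈ 0.004204.
Since α = 3/2 > 1, p = c/n^{3/2} = o(1/n) is below the triangle threshold p ~ 1/n. Asymptotically E[X] ~ (c³/6)·n^{3(1−α)} = (4³/6)·n^{-1.5} → 0, so by Markov's inequality G has no triangles w.h.p.

E[X] ≈ 0.004204; in regime p = Θ(1/n^{3/2}) E[X] tends to 0 (below the triangle threshold p ~ 1/n).


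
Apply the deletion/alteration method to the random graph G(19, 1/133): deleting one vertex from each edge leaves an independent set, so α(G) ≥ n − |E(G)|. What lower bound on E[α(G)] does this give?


E[|E(G)|] = C(19, 2)·p = 171 · (1/133) = 9/7.
E[α(G)] ≥ n − E[|E(G)|] = 19 − 9/7 = 124/7.
Numerically: ≈ 17.714286.
(This is only a lower bound; the true E[α(G)] may be larger.)

E[α(G)] ≥ 124/7 ≈ 17.714286.


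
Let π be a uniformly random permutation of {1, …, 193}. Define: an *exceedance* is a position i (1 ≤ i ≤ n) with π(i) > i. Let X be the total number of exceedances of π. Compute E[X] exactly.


Write X = Σ_{i=1}^{193} X_i, where X_i = 1_{π(i) > i}.
For each fixed i, π(i) is uniform over {1, …, 193} (marginal of a uniform permutation), so P[π(i) > i] = (n − i)/n. Summing: Σ_{i=1}^{193} (n − i)/n = (0 + 1 + … + 192)/193 = 193(193 − 1)/(2·193) = (193 − 1)/2.
Hence E[X] = Σ_{i=1}^{193} (193 − i)/193 = 96 ≈ 96.00000.

E[X] = 96 = 96.00000.


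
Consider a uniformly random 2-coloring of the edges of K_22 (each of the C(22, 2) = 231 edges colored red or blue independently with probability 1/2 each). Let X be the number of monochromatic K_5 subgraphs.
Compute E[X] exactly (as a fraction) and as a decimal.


Let X = Σ_S X_S over the C(22, 5) = 26334 subsets S of size 5, where X_S = 1 if the K_5 on S is monochromatic.
For a fixed S, the K_5 on S has C(5, 2) = 10 edges. P[all 10 edges red] = (1/2)^10, and likewise for blue, so P[monochromatic] = 2·(1/2)^10 = 2^{1 − 10} = 1/512.
Summing: E[X] = C(22, 5) · 2^{1 − 10} = 26334 · 1/512 = 13167/256.
Numerically: E[X] ≈ 51.434.

E[X] = C(22,5)·2^(1−C(5,2)) = 13167/256 ≈ 51.434.


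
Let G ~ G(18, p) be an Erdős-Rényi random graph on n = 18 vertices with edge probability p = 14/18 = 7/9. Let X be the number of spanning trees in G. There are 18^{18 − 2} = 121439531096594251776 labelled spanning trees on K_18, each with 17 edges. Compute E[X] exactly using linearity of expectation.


K_18 has 18^{18 − 2} = 121439531096594251776 labelled spanning trees.
For each such spanning tree H, let X_H = 1 if all 17 edges of H are present in G. Then P[X_H = 1] = p^{17} = (7/9)^{17} = 232630513987207/16677181699666569.
By linearity: E[X] = Σ_H E[X_H] = 121439531096594251776 · p^{17} = 121439531096594251776 · 232630513987207/16677181699666569 = 15245673364665597952/9.
Numerically: E[X] ≈ 1.69e+18.

E[X] = 121439531096594251776 · (7/9)^{17} = 15245673364665597952/9 ≈ 1.69e+18.


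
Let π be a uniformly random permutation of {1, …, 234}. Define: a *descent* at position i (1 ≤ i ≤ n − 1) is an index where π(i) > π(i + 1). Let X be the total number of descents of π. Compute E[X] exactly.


Write X = Σ X_I over i = 1, …, 233, with X_I the indicator of one descent.
There are 233 indicators.
For each fixed i, the pair (π(i), π(i+1)) is a uniformly random ordered pair of distinct values from {1, …, 234}; by symmetry P[π(i) > π(i+1)] = 1/2.
By linearity: E[X] = 233 · (1/2) = (234 − 1) · (1/2) = 233/2 ≈ 116.500000.

E[X] = 233/2 = 116.500000.


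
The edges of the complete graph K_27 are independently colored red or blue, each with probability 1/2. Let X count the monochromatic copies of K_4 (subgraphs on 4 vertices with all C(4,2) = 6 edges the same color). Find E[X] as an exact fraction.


Let X = Σ_S X_S over the C(27, 4) = 17550 subsets S of size 4, where X_S = 1 if the K_4 on S is monochromatic.
For a fixed S, the K_4 on S has C(4, 2) = 6 edges. P[all 6 edges red] = (1/2)^6, and likewise for blue, so P[monochromatic] = 2·(1/2)^6 = 2^{1 − 6} = 1/32.
By linearity of expectation: E[X] = C(27, 4) · 2^{1 − 6} = 17550 · 1/32 = 8775/16.
Numerically: E[X] ≈ 548.43750.

E[X] = C(27,4)·2^(1−C(4,2)) = 8775/16 ≈ 548.43750.


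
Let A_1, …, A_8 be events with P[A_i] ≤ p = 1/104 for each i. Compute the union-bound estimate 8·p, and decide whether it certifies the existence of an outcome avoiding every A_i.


Union bound: P[∪_{i=1}^{8} A_i] ≤ Σ_i P[A_i] ≤ 8·p = 8·(1/104) = 1/13.
Numerically: 1/13 ≈ 0.076923.
Is 1/13 < 1? YES.
Since P[∪ A_i] ≤ 1/13 < 1, the complement has P[∩ A_i^c] ≥ 1 − 1/13 = 12/13 > 0, so some outcome avoids every A_i.

8·p = 1/13 ≈ 0.076923; existence CERTIFIED by the union bound.


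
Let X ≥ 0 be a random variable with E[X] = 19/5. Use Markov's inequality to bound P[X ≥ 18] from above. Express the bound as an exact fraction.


μ = E[X] = 19/5, a = 18.
Markov: P[X ≥ 18] ≤ μ/a = (19/5)/18 = 19/90.
Numerically: ≈ 0.211111.
(Since a = 18 > μ = 3.800000, the bound 19/90 is < 1 and informative.)

P[X ≥ 18] ≤ 19/90 ≈ 0.211111.


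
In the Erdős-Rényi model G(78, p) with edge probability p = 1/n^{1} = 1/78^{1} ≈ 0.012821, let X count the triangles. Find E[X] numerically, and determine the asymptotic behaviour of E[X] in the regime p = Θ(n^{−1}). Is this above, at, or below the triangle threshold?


Number of potential triangles: C(78, 3) = 76076.
Each occurs with probability p³ ≈ (0.012821)³ ≈ 2.1072506e-06.
By linearity: E[X] = C(78, 3)·p³ ≈ 76076 · 2.1072506e-06 ≈ 0.16031.
Here α = 1, so p = 1/n is exactly at the triangle threshold p ~ 1/n. Asymptotically E[X] → c³/6 = 1³/6 = 1/6 ≈ 0.16667, a bounded constant. In this regime the triangle count is asymptotically Poisson(c³/6).

E[X] ≈ 0.16031; in regime p = Θ(1/n^{1}) E[X] stays bounded (at the triangle threshold p ~ 1/n).


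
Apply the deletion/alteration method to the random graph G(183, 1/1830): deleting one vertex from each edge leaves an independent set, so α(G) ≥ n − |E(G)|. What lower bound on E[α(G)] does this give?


E[|E(G)|] = C(183, 2)·p = 16653 · (1/1830) = 91/10.
E[α(G)] ≥ n − E[|E(G)|] = 183 − 91/10 = 1739/10.
Numerically: ≈ 173.900000.
(This is only a lower bound; the true E[α(G)] may be larger.)

E[α(G)] ≥ 1739/10 ≈ 173.900000.


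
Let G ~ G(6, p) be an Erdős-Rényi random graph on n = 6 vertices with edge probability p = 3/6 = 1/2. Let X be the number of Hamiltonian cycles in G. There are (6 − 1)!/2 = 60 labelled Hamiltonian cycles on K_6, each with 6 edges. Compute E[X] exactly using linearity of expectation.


K_6 has (6 − 1)!/2 = 60 labelled Hamiltonian cycles.
For each such Hamiltonian cycle H, let X_H = 1 if all 6 edges of H are present in G. Then P[X_H = 1] = p^{6} = (1/2)^{6} = 1/64.
By linearity: E[X] = Σ_H E[X_H] = 60 · p^{6} = 60 · 1/64 = 15/16.
Numerically: E[X] ≈ 0.9375.

E[X] = 60 · (1/2)^{6} = 15/16 ≈ 0.9375.


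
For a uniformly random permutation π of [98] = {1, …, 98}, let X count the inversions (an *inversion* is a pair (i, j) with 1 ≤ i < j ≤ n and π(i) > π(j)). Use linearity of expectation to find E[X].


Write X = Σ X_I over the C(98, 2) = 4753 pairs i < j, with X_I the indicator of one inversion.
There are 4753 indicators.
For each fixed pair i < j, the values π(i) and π(j) are two distinct elements of {1, …, 98} in uniformly random order; by symmetry P[π(i) > π(j)] = 1/2.
By linearity: E[X] = 4753 · (1/2) = C(98, 2) · (1/2) = 4753/2 = 4753/2 ≈ 2376.50000.

E[X] = 4753/2 = 2376.50000.


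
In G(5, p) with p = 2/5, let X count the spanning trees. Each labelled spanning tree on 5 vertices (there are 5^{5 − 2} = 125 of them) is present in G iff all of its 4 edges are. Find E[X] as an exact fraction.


K_5 has 5^{5 − 2} = 125 labelled spanning trees.
For each such spanning tree H, let X_H = 1 if all 4 edges of H are present in G. Then P[X_H = 1] = p^{4} = (2/5)^{4} = 16/625.
By linearity of expectation: E[X] = Σ_H E[X_H] = 125 · p^{4} = 125 · 16/625 = 16/5.
Numerically: E[X] ≈ 3.2.

E[X] = 125 · (2/5)^{4} = 16/5 ≈ 3.2.


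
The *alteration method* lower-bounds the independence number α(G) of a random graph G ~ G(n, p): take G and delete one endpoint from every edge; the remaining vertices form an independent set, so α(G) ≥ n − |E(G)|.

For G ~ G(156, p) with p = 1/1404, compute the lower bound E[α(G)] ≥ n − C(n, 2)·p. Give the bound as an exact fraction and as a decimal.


E[|E(G)|] = C(156, 2)·p = 12090 · (1/1404) = 155/18.
E[α(G)] ≥ n − E[|E(G)|] = 156 − 155/18 = 2653/18.
Numerically: ≈ 147.389.
(This is only a lower bound; the true E[α(G)] may be larger.)

E[α(G)] ≥ 2653/18 ≈ 147.389.


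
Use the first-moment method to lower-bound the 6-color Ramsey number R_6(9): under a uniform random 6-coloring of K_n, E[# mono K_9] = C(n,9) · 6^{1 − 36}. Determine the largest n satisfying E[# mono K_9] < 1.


We need C(n, 9) · 6^{1 − 36} < 1, i.e. C(n, 9) < 6^{36 − 1} = 1719070799748422591028658176.
Check values of n near the boundary:
  n = 4404: C(4404, 9) = 1703375445537161676647015880; 1703375445537161676647015880 < 1719070799748422591028658176? YES
  n = 4405: C(4405, 9) = 1706862792900636302463627150; 1706862792900636302463627150 < 1719070799748422591028658176? YES
  n = 4406: C(4406, 9) = 1710356485221788389505285700; 1710356485221788389505285700 < 1719070799748422591028658176? YES
  n = 4407: C(4407, 9) = 1713856532599459170657070050; 1713856532599459170657070050 < 1719070799748422591028658176? YES
  n = 4408: C(4408, 9) = 1717362945146264156457459600; 1717362945146264156457459600 < 1719070799748422591028658176? YES
  n = 4409: C(4409, 9) = 1720875732988608787686577131; 1720875732988608787686577131 < 1719070799748422591028658176? NO
  n = 4410: C(4410, 9) = 1724394906266704102180823710; 1724394906266704102180823710 < 1719070799748422591028658176? NO
  n = 4411: C(4411, 9) = 1727920475134582415883601405; 1727920475134582415883601405 < 1719070799748422591028658176? NO
The largest n with C(n, 9) < 1719070799748422591028658176 is n = 4408 (where E[X] = 35778394690547169926197075/35813974994758803979763712 ≈ 0.9990065). Hence R_6(9) > 4408, i.e. R_6(9) ≥ 4409.

Largest n = 4408; hence R_6(9) > 4408.


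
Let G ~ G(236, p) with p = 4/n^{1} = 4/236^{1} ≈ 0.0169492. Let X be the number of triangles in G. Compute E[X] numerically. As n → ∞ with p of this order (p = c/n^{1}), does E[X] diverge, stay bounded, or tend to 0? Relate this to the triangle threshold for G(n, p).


Number of potential triangles: C(236, 3) = 2162940.
Each occurs with probability p³ ≈ (0.0169492)³ ≈ 4.86904698e-06.
By linearity: E[X] = C(236, 3)·p³ ≈ 2162940 · 4.86904698e-06 ≈ 10.531456.
Here α = 1, so p = 4/n is exactly at the triangle threshold p ~ 1/n. Asymptotically E[X] → c³/6 = 4³/6 = 32/3 ≈ 10.666667, a bounded constant. In this regime the triangle count is asymptotically Poisson(c³/6).

E[X] ≈ 10.531456; in regime p = Θ(1/n^{1}) E[X] stays bounded (at the triangle threshold p ~ 1/n).


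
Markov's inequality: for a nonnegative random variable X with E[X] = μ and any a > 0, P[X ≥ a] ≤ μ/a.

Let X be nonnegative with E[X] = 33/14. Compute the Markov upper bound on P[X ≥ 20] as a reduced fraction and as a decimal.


μ = E[X] = 33/14, a = 20.
Markov: P[X ≥ 20] ≤ μ/a = (33/14)/20 = 33/280.
Numerically: ≈ 0.11786.
(Since a = 20 > μ = 2.35714, the bound 33/280 is < 1 and informative.)

P[X ≥ 20] ≤ 33/280 ≈ 0.11786.


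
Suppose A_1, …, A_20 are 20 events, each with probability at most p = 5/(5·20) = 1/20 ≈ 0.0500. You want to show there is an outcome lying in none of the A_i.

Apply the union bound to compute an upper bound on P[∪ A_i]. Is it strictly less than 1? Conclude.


Union bound: P[∪_{i=1}^{20} A_i] ≤ Σ_i P[A_i] ≤ 20·p = 20·(1/20) = 1.
Numerically: 1 ≈ 1.0000.
Is 1 < 1? NO.
Since the bound 1 is ≥ 1, the union bound is uninformative here; it does NOT by itself certify existence.

20·p = 1 ≈ 1.0000; existence NOT certified by the union bound.


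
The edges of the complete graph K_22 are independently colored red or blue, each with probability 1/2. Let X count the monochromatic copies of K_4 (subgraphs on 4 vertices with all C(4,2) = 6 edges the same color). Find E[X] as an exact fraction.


Let X = Σ_S X_S over the C(22, 4) = 7315 subsets S of size 4, where X_S = 1 if the K_4 on S is monochromatic.
For a fixed S, the K_4 on S has C(4, 2) = 6 edges. P[all 6 edges red] = (1/2)^6, and likewise for blue, so P[monochromatic] = 2·(1/2)^6 = 2^{1 − 6} = 1/32.
By linearity: E[X] = C(22, 4) · 2^{1 − 6} = 7315 · 1/32 = 7315/32.
Numerically: E[X] ≈ 228.59375.

E[X] = C(22,4)·2^(1−C(4,2)) = 7315/32 ≈ 228.59375.


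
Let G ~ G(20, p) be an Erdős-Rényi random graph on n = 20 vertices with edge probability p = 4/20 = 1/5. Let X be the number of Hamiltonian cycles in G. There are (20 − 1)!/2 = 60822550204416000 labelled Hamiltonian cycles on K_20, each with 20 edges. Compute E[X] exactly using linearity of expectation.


K_20 has (20 − 1)!/2 = 60822550204416000 labelled Hamiltonian cycles.
For each such Hamiltonian cycle H, let X_H = 1 if all 20 edges of H are present in G. Then P[X_H = 1] = p^{20} = (1/5)^{20} = 1/95367431640625.
By linearity of expectation: E[X] = Σ_H E[X_H] = 60822550204416000 · p^{20} = 60822550204416000 · 1/95367431640625 = 486580401635328/762939453125.
Numerically: E[X] ≈ 637.771.

E[X] = 60822550204416000 · (1/5)^{20} = 486580401635328/762939453125 ≈ 637.771.


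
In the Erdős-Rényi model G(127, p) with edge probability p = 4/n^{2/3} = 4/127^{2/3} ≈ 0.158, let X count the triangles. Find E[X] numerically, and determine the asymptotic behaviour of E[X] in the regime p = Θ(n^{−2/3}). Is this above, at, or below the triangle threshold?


Number of potential triangles: C(127, 3) = 333375.
Each occurs with probability p³ ≈ (0.158)³ ≈ 3.96801e-03.
By linearity: E[X] = C(127, 3)·p³ ≈ 333375 · 3.96801e-03 ≈ 1322.835.
Since α = 2/3 < 1, p = c/n^{2/3} ≫ 1/n is above the triangle threshold p ~ 1/n. Asymptotically E[X] ~ (c³/6)·n^{3(1−α)} = (4³/6)·n^{1} → ∞; triangles are abundant w.h.p.

E[X] ≈ 1322.835; in regime p = Θ(1/n^{2/3}) E[X] diverges (above the triangle threshold p ~ 1/n).


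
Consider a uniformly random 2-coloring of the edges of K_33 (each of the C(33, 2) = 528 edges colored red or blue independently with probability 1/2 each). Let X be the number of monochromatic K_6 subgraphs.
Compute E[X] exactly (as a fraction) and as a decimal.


Let X = Σ_S X_S over the C(33, 6) = 1107568 subsets S of size 6, where X_S = 1 if the K_6 on S is monochromatic.
For a fixed S, the K_6 on S has C(6, 2) = 15 edges. P[all 15 edges red] = (1/2)^15, and likewise for blue, so P[monochromatic] = 2·(1/2)^15 = 2^{1 − 15} = 1/16384.
Summing: E[X] = C(33, 6) · 2^{1 − 15} = 1107568 · 1/16384 = 69223/1024.
Numerically: E[X] ≈ 67.601.

E[X] = C(33,6)·2^(1−C(6,2)) = 69223/1024 ≈ 67.601.


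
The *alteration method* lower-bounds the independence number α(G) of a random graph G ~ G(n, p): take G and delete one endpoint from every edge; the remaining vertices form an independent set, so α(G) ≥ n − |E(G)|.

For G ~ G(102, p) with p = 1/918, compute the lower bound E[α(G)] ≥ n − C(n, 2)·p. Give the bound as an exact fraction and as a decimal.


E[|E(G)|] = C(102, 2)·p = 5151 · (1/918) = 101/18.
E[α(G)] ≥ n − E[|E(G)|] = 102 − 101/18 = 1735/18.
Numerically: ≈ 96.3889.
(This is only a lower bound; the true E[α(G)] may be larger.)

E[α(G)] ≥ 1735/18 ≈ 96.3889.


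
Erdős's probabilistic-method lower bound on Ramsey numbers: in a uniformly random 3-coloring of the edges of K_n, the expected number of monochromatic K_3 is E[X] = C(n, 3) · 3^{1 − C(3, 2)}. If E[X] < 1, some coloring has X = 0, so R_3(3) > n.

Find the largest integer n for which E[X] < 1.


We need C(n, 3) · 3^{1 − 3} < 1, i.e. C(n, 3) < 3^{3 − 1} = 9.
Check values of n near the boundary:
  n = 3: C(3, 3) = 1; 1 < 9? YES
  n = 4: C(4, 3) = 4; 4 < 9? YES
  n = 5: C(5, 3) = 10; 10 < 9? NO
  n = 6: C(6, 3) = 20; 20 < 9? NO
The largest n with C(n, 3) < 9 is n = 4 (where E[X] = 4/9 ≈ 0.4444). Hence R_3(3) > 4, i.e. R_3(3) ≥ 5.

Largest n = 4; hence R_3(3) > 4.


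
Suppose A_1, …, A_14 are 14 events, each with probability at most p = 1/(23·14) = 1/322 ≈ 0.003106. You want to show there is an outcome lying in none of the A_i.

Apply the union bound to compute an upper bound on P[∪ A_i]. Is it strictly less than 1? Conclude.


Union bound: P[∪_{i=1}^{14} A_i] ≤ Σ_i P[A_i] ≤ 14·p = 14·(1/322) = 1/23.
Numerically: 1/23 ≈ 0.043478.
Is 1/23 < 1? YES.
Since P[∪ A_i] ≤ 1/23 < 1, the complement has P[∩ A_i^c] ≥ 1 − 1/23 = 22/23 > 0, so some outcome avoids every A_i.

14·p = 1/23 ≈ 0.043478; existence CERTIFIED by the union bound.


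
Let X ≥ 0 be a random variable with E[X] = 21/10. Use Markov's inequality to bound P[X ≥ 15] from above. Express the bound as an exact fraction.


μ = E[X] = 21/10, a = 15.
Markov: P[X ≥ 15] ≤ μ/a = (21/10)/15 = 7/50.
Numerically: ≈ 0.140000.
(Since a = 15 > μ = 2.100000, the bound 7/50 is < 1 and informative.)

P[X ≥ 15] ≤ 7/50 ≈ 0.140000.


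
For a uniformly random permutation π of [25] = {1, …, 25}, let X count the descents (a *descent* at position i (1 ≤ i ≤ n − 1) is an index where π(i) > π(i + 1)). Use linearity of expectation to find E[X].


Write X = Σ X_I over i = 1, …, 24, with X_I the indicator of one descent.
There are 24 indicators.
For each fixed i, the pair (π(i), π(i+1)) is a uniformly random ordered pair of distinct values from {1, …, 25}; by symmetry P[π(i) > π(i+1)] = 1/2.
By linearity: E[X] = 24 · (1/2) = (25 − 1) · (1/2) = 12 ≈ 12.000000.

E[X] = 12 = 12.000000.


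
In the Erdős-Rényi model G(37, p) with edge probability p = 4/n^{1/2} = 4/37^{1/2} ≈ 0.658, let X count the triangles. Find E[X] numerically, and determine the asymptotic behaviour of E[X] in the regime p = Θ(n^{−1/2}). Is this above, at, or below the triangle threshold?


Number of potential triangles: C(37, 3) = 7770.
Each occurs with probability p³ ≈ (0.658)³ ≈ 2.84366e-01.
By linearity: E[X] = C(37, 3)·p³ ≈ 7770 · 2.84366e-01 ≈ 2209.522.
Since α = 1/2 < 1, p = c/n^{1/2} ≫ 1/n is above the triangle threshold p ~ 1/n. Asymptotically E[X] ~ (c³/6)·n^{3(1−α)} = (4³/6)·n^{1.5} → ∞; triangles are abundant w.h.p.

E[X] ≈ 2209.522; in regime p = Θ(1/n^{1/2}) E[X] diverges (above the triangle threshold p ~ 1/n).


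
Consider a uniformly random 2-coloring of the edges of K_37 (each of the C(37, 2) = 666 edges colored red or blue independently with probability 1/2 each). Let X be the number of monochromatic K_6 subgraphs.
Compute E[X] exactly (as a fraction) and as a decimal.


Let X = Σ_S X_S over the C(37, 6) = 2324784 subsets S of size 6, where X_S = 1 if the K_6 on S is monochromatic.
For a fixed S, the K_6 on S has C(6, 2) = 15 edges. P[all 15 edges red] = (1/2)^15, and likewise for blue, so P[monochromatic] = 2·(1/2)^15 = 2^{1 − 15} = 1/16384.
Summing: E[X] = C(37, 6) · 2^{1 − 15} = 2324784 · 1/16384 = 145299/1024.
Numerically: E[X] ≈ 141.89355.

E[X] = C(37,6)·2^(1−C(6,2)) = 145299/1024 ≈ 141.89355.


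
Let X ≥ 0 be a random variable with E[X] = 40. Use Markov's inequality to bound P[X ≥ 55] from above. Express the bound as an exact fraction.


μ = E[X] = 40, a = 55.
Markov: P[X ≥ 55] ≤ μ/a = (40)/55 = 8/11.
Numerically: ≈ 0.7273.
(Since a = 55 > μ = 40.0000, the bound 8/11 is < 1 and informative.)

P[X ≥ 55] ≤ 8/11 ≈ 0.7273.


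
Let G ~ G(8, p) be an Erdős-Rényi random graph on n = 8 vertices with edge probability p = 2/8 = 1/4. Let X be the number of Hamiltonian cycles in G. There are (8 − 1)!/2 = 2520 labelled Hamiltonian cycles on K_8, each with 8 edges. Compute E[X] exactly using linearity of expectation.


K_8 has (8 − 1)!/2 = 2520 labelled Hamiltonian cycles.
For each such Hamiltonian cycle H, let X_H = 1 if all 8 edges of H are present in G. Then P[X_H = 1] = p^{8} = (1/4)^{8} = 1/65536.
By linearity of expectation: E[X] = Σ_H E[X_H] = 2520 · p^{8} = 2520 · 1/65536 = 315/8192.
Numerically: E[X] ≈ 0.038452.

E[X] = 2520 · (1/4)^{8} = 315/8192 ≈ 0.038452.


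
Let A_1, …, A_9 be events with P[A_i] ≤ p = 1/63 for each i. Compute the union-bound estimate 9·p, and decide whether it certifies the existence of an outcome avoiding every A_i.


Union bound: P[∪_{i=1}^{9} A_i] ≤ Σ_i P[A_i] ≤ 9·p = 9·(1/63) = 1/7.
Numerically: 1/7 ≈ 0.14286.
Is 1/7 < 1? YES.
Since P[∪ A_i] ≤ 1/7 < 1, the complement has P[∩ A_i^c] ≥ 1 − 1/7 = 6/7 > 0, so some outcome avoids every A_i.

9·p = 1/7 ≈ 0.14286; existence CERTIFIED by the union bound.


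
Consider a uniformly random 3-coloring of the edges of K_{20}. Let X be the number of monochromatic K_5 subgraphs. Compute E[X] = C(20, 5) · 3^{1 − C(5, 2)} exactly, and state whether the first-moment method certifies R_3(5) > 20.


E[X] = C(20, 5) · 3^{1 − 10} = 15504 · 3^{−9} = 15504/19683.
As a reduced fraction: E[X] = 5168/6561 ≈ 0.7877.
Is E[X] < 1? YES.
Since E[X] < 1, there exists a 3-coloring of K_{20} with no monochromatic K_5; hence R_3(5) > 20.

E[X] = 5168/6561 ≈ 0.7877; E[X] < 1, so R_3(5) > 20.


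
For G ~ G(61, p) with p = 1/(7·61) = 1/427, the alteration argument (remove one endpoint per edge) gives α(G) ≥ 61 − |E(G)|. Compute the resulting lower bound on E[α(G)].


E[|E(G)|] = C(61, 2)·p = 1830 · (1/427) = 30/7.
E[α(G)] ≥ n − E[|E(G)|] = 61 − 30/7 = 397/7.
Numerically: ≈ 56.714.
(This is only a lower bound; the true E[α(G)] may be larger.)

E[α(G)] ≥ 397/7 ≈ 56.714.


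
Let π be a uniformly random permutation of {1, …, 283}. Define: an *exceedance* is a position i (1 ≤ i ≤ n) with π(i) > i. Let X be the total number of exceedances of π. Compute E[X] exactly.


Write X = Σ_{i=1}^{283} X_i, where X_i = 1_{π(i) > i}.
For each fixed i, π(i) is uniform over {1, …, 283} (marginal of a uniform permutation), so P[π(i) > i] = (n − i)/n. Summing: Σ_{i=1}^{283} (n − i)/n = (0 + 1 + … + 282)/283 = 283(283 − 1)/(2·283) = (283 − 1)/2.
Hence E[X] = Σ_{i=1}^{283} (283 − i)/283 = 141 ≈ 141.0000.

E[X] = 141 = 141.0000.


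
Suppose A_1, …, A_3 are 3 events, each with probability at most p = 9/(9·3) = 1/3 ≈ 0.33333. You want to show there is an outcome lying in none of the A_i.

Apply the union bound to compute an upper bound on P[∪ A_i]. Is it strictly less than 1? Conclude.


Union bound: P[∪_{i=1}^{3} A_i] ≤ Σ_i P[A_i] ≤ 3·p = 3·(1/3) = 1.
Numerically: 1 ≈ 1.00000.
Is 1 < 1? NO.
Since the bound 1 is ≥ 1, the union bound is uninformative here; it does NOT by itself certify existence.

3·p = 1 ≈ 1.00000; existence NOT certified by the union bound.


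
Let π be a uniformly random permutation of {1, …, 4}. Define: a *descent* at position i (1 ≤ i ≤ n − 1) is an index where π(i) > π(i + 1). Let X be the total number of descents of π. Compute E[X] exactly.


Write X = Σ X_I over i = 1, …, 3, with X_I the indicator of one descent.
There are 3 indicators.
For each fixed i, the pair (π(i), π(i+1)) is a uniformly random ordered pair of distinct values from {1, …, 4}; by symmetry P[π(i) > π(i+1)] = 1/2.
By linearity: E[X] = 3 · (1/2) = (4 − 1) · (1/2) = 3/2 ≈ 1.500000.

E[X] = 3/2 = 1.500000.


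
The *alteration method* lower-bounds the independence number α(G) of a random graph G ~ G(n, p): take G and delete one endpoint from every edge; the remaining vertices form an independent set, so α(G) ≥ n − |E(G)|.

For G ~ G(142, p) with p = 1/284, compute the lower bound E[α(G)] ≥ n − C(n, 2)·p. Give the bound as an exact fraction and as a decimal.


E[|E(G)|] = C(142, 2)·p = 10011 · (1/284) = 141/4.
E[α(G)] ≥ n − E[|E(G)|] = 142 − 141/4 = 427/4.
Numerically: ≈ 106.750.
(This is only a lower bound; the true E[α(G)] may be larger.)

E[α(G)] ≥ 427/4 ≈ 106.750.


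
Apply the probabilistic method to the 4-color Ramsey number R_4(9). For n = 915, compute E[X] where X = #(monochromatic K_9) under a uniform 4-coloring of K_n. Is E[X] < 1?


E[X] = C(915, 9) · 4^{1 − 36} = 1190931166636537885130 · 4^{−35} = 1190931166636537885130/1180591620717411303424.
As a reduced fraction: E[X] = 595465583318268942565/590295810358705651712 ≈ 1.009.
Is E[X] < 1? NO.
Since E[X] ≥ 1, the first-moment bound is inconclusive at n = 915; it does NOT by itself certify R_4(9) > 915.

E[X] = 595465583318268942565/590295810358705651712 ≈ 1.009; E[X] ≥ 1; first-moment method inconclusive here.


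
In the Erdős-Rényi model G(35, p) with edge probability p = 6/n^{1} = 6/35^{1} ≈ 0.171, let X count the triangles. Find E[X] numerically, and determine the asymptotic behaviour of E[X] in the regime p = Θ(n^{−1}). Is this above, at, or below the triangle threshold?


Number of potential triangles: C(35, 3) = 6545.
Each occurs with probability p³ ≈ (0.171)³ ≈ 5.03790e-03.
By linearity: E[X] = C(35, 3)·p³ ≈ 6545 · 5.03790e-03 ≈ 32.973.
Here α = 1, so p = 6/n is exactly at the triangle threshold p ~ 1/n. Asymptotically E[X] → c³/6 = 6³/6 = 36 ≈ 36.000, a bounded constant. In this regime the triangle count is asymptotically Poisson(c³/6).

E[X] ≈ 32.973; in regime p = Θ(1/n^{1}) E[X] stays bounded (at the triangle threshold p ~ 1/n).


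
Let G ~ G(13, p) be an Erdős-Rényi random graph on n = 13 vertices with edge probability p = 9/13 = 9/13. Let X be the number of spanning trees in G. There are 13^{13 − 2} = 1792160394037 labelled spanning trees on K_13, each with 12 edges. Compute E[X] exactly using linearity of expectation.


K_13 has 13^{13 − 2} = 1792160394037 labelled spanning trees.
For each such spanning tree H, let X_H = 1 if all 12 edges of H are present in G. Then P[X_H = 1] = p^{12} = (9/13)^{12} = 282429536481/23298085122481.
By linearity of expectation: E[X] = Σ_H E[X_H] = 1792160394037 · p^{12} = 1792160394037 · 282429536481/23298085122481 = 282429536481/13.
Numerically: E[X] ≈ 2.17e+10.

E[X] = 1792160394037 · (9/13)^{12} = 282429536481/13 ≈ 2.17e+10.


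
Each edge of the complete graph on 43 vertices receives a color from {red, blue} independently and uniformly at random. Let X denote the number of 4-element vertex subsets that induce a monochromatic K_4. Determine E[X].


Let X = Σ_S X_S over the C(43, 4) = 123410 subsets S of size 4, where X_S = 1 if the K_4 on S is monochromatic.
For a fixed S, the K_4 on S has C(4, 2) = 6 edges. P[all 6 edges red] = (1/2)^6, and likewise for blue, so P[monochromatic] = 2·(1/2)^6 = 2^{1 − 6} = 1/32.
By linearity: E[X] = C(43, 4) · 2^{1 − 6} = 123410 · 1/32 = 61705/16.
Numerically: E[X] ≈ 3856.5625.

E[X] = C(43,4)·2^(1−C(4,2)) = 61705/16 ≈ 3856.5625.


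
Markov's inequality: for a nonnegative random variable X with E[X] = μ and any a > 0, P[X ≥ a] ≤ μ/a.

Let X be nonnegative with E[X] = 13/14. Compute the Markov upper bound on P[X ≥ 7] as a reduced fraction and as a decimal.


μ = E[X] = 13/14, a = 7.
Markov: P[X ≥ 7] ≤ μ/a = (13/14)/7 = 13/98.
Numerically: ≈ 0.13265.
(Since a = 7 > μ = 0.92857, the bound 13/98 is < 1 and informative.)

P[X ≥ 7] ≤ 13/98 ≈ 0.13265.


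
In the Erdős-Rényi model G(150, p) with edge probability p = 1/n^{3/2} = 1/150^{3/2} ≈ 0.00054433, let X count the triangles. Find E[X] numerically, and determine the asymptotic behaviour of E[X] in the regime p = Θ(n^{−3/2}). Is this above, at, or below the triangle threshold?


Number of potential triangles: C(150, 3) = 551300.
Each occurs with probability p³ ≈ (0.00054433)³ ≈ 1.6128328e-10.
By linearity: E[X] = C(150, 3)·p³ ≈ 551300 · 1.6128328e-10 ≈ 0.00009.
Since α = 3/2 > 1, p = c/n^{3/2} = o(1/n) is below the triangle threshold p ~ 1/n. Asymptotically E[X] ~ (c³/6)·n^{3(1−α)} = (1³/6)·n^{-1.5} → 0, so by Markov's inequality G has no triangles w.h.p.

E[X] ≈ 0.00009; in regime p = Θ(1/n^{3/2}) E[X] tends to 0 (below the triangle threshold p ~ 1/n).


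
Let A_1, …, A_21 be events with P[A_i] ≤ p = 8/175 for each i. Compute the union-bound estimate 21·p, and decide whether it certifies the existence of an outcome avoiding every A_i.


Union bound: P[∪_{i=1}^{21} A_i] ≤ Σ_i P[A_i] ≤ 21·p = 21·(8/175) = 24/25.
Numerically: 24/25 ≈ 0.960.
Is 24/25 < 1? YES.
Since P[∪ A_i] ≤ 24/25 < 1, the complement has P[∩ A_i^c] ≥ 1 − 24/25 = 1/25 > 0, so some outcome avoids every A_i.

21·p = 24/25 ≈ 0.960; existence CERTIFIED by the union bound.


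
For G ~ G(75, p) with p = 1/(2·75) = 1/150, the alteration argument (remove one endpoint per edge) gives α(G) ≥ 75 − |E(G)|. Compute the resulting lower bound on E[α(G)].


E[|E(G)|] = C(75, 2)·p = 2775 · (1/150) = 37/2.
E[α(G)] ≥ n − E[|E(G)|] = 75 − 37/2 = 113/2.
Numerically: ≈ 56.50000.
(This is only a lower bound; the true E[α(G)] may be larger.)

E[α(G)] ≥ 113/2 ≈ 56.50000.


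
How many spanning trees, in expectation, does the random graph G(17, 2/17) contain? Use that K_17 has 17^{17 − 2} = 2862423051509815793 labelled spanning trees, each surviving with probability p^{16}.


K_17 has 17^{17 − 2} = 2862423051509815793 labelled spanning trees.
For each such spanning tree H, let X_H = 1 if all 16 edges of H are present in G. Then P[X_H = 1] = p^{16} = (2/17)^{16} = 65536/48661191875666868481.
By linearity: E[X] = Σ_H E[X_H] = 2862423051509815793 · p^{16} = 2862423051509815793 · 65536/48661191875666868481 = 65536/17.
Numerically: E[X] ≈ 3855.1.

E[X] = 2862423051509815793 · (2/17)^{16} = 65536/17 ≈ 3855.1.


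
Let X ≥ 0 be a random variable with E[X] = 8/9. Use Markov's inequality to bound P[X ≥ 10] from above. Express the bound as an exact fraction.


μ = E[X] = 8/9, a = 10.
Markov: P[X ≥ 10] ≤ μ/a = (8/9)/10 = 4/45.
Numerically: ≈ 0.088889.
(Since a = 10 > μ = 0.888889, the bound 4/45 is < 1 and informative.)

P[X ≥ 10] ≤ 4/45 ≈ 0.088889.


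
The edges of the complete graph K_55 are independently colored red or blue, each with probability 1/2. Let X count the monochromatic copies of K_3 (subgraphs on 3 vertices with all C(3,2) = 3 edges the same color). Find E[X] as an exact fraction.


Let X = Σ_S X_S over the C(55, 3) = 26235 subsets S of size 3, where X_S = 1 if the K_3 on S is monochromatic.
For a fixed S, the K_3 on S has C(3, 2) = 3 edges. P[all 3 edges red] = (1/2)^3, and likewise for blue, so P[monochromatic] = 2·(1/2)^3 = 2^{1 − 3} = 1/4.
Summing: E[X] = C(55, 3) · 2^{1 − 3} = 26235 · 1/4 = 26235/4.
Numerically: E[X] ≈ 6558.750000.

E[X] = C(55,3)·2^(1−C(3,2)) = 26235/4 ≈ 6558.750000.


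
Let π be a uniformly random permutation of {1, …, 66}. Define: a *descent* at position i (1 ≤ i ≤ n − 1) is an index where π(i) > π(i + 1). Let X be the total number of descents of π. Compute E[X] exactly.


Write X = Σ X_I over i = 1, …, 65, with X_I the indicator of one descent.
There are 65 indicators.
For each fixed i, the pair (π(i), π(i+1)) is a uniformly random ordered pair of distinct values from {1, …, 66}; by symmetry P[π(i) > π(i+1)] = 1/2.
By linearity: E[X] = 65 · (1/2) = (66 − 1) · (1/2) = 65/2 ≈ 32.5000.

E[X] = 65/2 = 32.5000.


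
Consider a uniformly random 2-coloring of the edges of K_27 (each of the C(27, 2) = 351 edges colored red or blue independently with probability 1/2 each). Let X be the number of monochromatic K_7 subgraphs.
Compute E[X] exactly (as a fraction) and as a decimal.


Let X = Σ_S X_S over the C(27, 7) = 888030 subsets S of size 7, where X_S = 1 if the K_7 on S is monochromatic.
For a fixed S, the K_7 on S has C(7, 2) = 21 edges. P[all 21 edges red] = (1/2)^21, and likewise for blue, so P[monochromatic] = 2·(1/2)^21 = 2^{1 − 21} = 1/1048576.
Summing: E[X] = C(27, 7) · 2^{1 − 21} = 888030 · 1/1048576 = 444015/524288.
Numerically: E[X] ≈ 0.84689.

E[X] = C(27,7)·2^(1−C(7,2)) = 444015/524288 ≈ 0.84689.


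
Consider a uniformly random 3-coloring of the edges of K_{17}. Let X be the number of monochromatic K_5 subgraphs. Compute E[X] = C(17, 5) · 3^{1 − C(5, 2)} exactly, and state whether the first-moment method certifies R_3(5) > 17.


E[X] = C(17, 5) · 3^{1 − 10} = 6188 · 3^{−9} = 6188/19683.
As a reduced fraction: E[X] = 6188/19683 ≈ 0.3144.
Is E[X] < 1? YES.
Since E[X] < 1, there exists a 3-coloring of K_{17} with no monochromatic K_5; hence R_3(5) > 17.

E[X] = 6188/19683 ≈ 0.3144; E[X] < 1, so R_3(5) > 17.
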